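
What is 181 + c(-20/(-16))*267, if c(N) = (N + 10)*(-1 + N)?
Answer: 14911/16 ≈ 931.94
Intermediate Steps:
c(N) = (-1 + N)*(10 + N) (c(N) = (10 + N)*(-1 + N) = (-1 + N)*(10 + N))
181 + c(-20/(-16))*267 = 181 + (-10 + (-20/(-16))² + 9*(-20/(-16)))*267 = 181 + (-10 + (-20*(-1/16))² + 9*(-20*(-1/16)))*267 = 181 + (-10 + (5/4)² + 9*(5/4))*267 = 181 + (-10 + 25/16 + 45/4)*267 = 181 + (45/16)*267 = 181 + 12015/16 = 14911/16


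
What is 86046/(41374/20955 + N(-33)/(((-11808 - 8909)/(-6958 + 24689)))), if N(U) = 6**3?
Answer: -18677348473905/39699162761 ≈ -470.47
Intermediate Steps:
N(U) = 216
86046/(41374/20955 + N(-33)/(((-11808 - 8909)/(-6958 + 24689)))) = 86046/(41374/20955 + 216/(((-11808 - 8909)/(-6958 + 24689)))) = 86046/(41374*(1/20955) + 216/((-20717/17731))) = 86046/(41374/20955 + 216/((-20717*1/17731))) = 86046/(41374/20955 + 216/(-20717/17731)) = 86046/(41374/20955 + 216*(-17731/20717)) = 86046/(41374/20955 - 3829896/20717) = 86046/(-79398325522/434124735) = 86046*(-434124735/79398325522) = -18677348473905/39699162761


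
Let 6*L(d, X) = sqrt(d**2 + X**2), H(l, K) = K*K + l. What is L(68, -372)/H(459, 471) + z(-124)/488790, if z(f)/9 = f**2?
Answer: 7688/27155 + sqrt(8938)/333450 ≈ 0.28340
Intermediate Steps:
z(f) = 9*f**2
H(l, K) = l + K**2 (H(l, K) = K**2 + l = l + K**2)
L(d, X) = sqrt(X**2 + d**2)/6 (L(d, X) = sqrt(d**2 + X**2)/6 = sqrt(X**2 + d**2)/6)
L(68, -372)/H(459, 471) + z(-124)/488790 = (sqrt((-372)**2 + 68**2)/6)/(459 + 471**2) + (9*(-124)**2)/488790 = (sqrt(138384 + 4624)/6)/(459 + 221841) + (9*15376)*(1/488790) = (sqrt(143008)/6)/222300 + 138384*(1/488790) = ((4*sqrt(8938))/6)*(1/222300) + 7688/27155 = (2*sqrt(8938)/3)*(1/222300) + 7688/27155 = sqrt(8938)/333450 + 7688/27155 = 7688/27155 + sqrt(8938)/333450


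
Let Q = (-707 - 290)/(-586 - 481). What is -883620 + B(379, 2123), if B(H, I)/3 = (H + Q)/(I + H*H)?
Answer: -7634976861355/8640566 ≈ -8.8362e+5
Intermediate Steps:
Q = 997/1067 (Q = -997/(-1067) = -997*(-1/1067) = 997/1067 ≈ 0.93440)
B(H, I) = 3*(997/1067 + H)/(I + H²) (B(H, I) = 3*((H + 997/1067)/(I + H*H)) = 3*((997/1067 + H)/(I + H²)) = 3*(997/1067 + H)/(I + H²))
-883620 + B(379, 2123) = -883620 + (2991/1067 + 3*379)/(2123 + 379²) = -883620 + (2991/1067 + 1137)/(2123 + 143641) = -883620 + (1216170/1067)/145764 = -883620 + (1/145764)*(1216170/1067) = -883620 + 67565/8640566 = -7634976861355/8640566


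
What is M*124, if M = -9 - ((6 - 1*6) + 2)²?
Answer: -1612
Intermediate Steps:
M = -13 (M = -9 - ((6 - 6) + 2)² = -9 - (0 + 2)² = -9 - 1*2² = -9 - 1*4 = -9 - 4 = -13)
M*124 = -13*124 = -1612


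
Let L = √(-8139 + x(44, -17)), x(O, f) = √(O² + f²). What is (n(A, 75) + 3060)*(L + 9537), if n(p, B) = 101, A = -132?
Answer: 30146457 + 3161*√(-8139 + 5*√89) ≈ 3.0146e+7 + 2.8435e+5*I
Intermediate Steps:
L = √(-8139 + 5*√89) (L = √(-8139 + √(44² + (-17)²)) = √(-8139 + √(1936 + 289)) = √(-8139 + √2225) = √(-8139 + 5*√89) ≈ 89.955*I)
(n(A, 75) + 3060)*(L + 9537) = (101 + 3060)*(√(-8139 + 5*√89) + 9537) = 3161*(9537 + √(-8139 + 5*√89)) = 30146457 + 3161*√(-8139 + 5*√89)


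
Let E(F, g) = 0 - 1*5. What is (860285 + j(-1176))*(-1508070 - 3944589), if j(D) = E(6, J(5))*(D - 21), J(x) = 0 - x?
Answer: -4723474911930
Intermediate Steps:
J(x) = -x
E(F, g) = -5 (E(F, g) = 0 - 5 = -5)
j(D) = 105 - 5*D (j(D) = -5*(D - 21) = -5*(-21 + D) = 105 - 5*D)
(860285 + j(-1176))*(-1508070 - 3944589) = (860285 + (105 - 5*(-1176)))*(-1508070 - 3944589) = (860285 + (105 + 5880))*(-5452659) = (860285 + 5985)*(-5452659) = 866270*(-5452659) = -4723474911930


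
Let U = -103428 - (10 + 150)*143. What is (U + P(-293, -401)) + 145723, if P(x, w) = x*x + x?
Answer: 104971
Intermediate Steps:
P(x, w) = x + x**2 (P(x, w) = x**2 + x = x + x**2)
U = -126308 (U = -103428 - 160*143 = -103428 - 1*22880 = -103428 - 22880 = -126308)
(U + P(-293, -401)) + 145723 = (-126308 - 293*(1 - 293)) + 145723 = (-126308 - 293*(-292)) + 145723 = (-126308 + 85556) + 145723 = -40752 + 145723 = 104971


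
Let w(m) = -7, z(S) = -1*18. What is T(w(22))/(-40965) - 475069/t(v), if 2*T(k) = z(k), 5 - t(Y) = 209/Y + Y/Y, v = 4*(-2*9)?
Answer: -66724119507/969505 ≈ -68823.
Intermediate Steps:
z(S) = -18
v = -72 (v = 4*(-18) = -72)
t(Y) = 4 - 209/Y (t(Y) = 5 - (209/Y + Y/Y) = 5 - (209/Y + 1) = 5 - (1 + 209/Y) = 5 + (-1 - 209/Y) = 4 - 209/Y)
T(k) = -9 (T(k) = (1/2)*(-18) = -9)
T(w(22))/(-40965) - 475069/t(v) = -9/(-40965) - 475069/(4 - 209/(-72)) = -9*(-1/40965) - 475069/(4 - 209*(-1/72)) = 3/13655 - 475069/(4 + 209/72) = 3/13655 - 475069/497/72 = 3/13655 - 475069*72/497 = 3/13655 - 4886424/71 = -66724119507/969505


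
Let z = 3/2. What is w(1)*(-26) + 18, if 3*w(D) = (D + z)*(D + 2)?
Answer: -47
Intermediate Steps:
z = 3/2 (z = 3*(1/2) = 3/2 ≈ 1.5000)
w(D) = (2 + D)*(3/2 + D)/3 (w(D) = ((D + 3/2)*(D + 2))/3 = ((3/2 + D)*(2 + D))/3 = ((2 + D)*(3/2 + D))/3 = (2 + D)*(3/2 + D)/3)
w(1)*(-26) + 18 = (1 + (1/3)*1**2 + (7/6)*1)*(-26) + 18 = (1 + (1/3)*1 + 7/6)*(-26) + 18 = (1 + 1/3 + 7/6)*(-26) + 18 = (5/2)*(-26) + 18 = -65 + 18 = -47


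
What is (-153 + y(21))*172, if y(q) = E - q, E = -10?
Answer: -31648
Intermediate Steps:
y(q) = -10 - q
(-153 + y(21))*172 = (-153 + (-10 - 1*21))*172 = (-153 + (-10 - 21))*172 = (-153 - 31)*172 = -184*172 = -31648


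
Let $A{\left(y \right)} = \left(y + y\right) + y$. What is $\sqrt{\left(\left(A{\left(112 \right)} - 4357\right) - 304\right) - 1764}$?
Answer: $i \sqrt{6089} \approx 78.032 i$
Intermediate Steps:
$A{\left(y \right)} = 3 y$ ($A{\left(y \right)} = 2 y + y = 3 y$)
$\sqrt{\left(\left(A{\left(112 \right)} - 4357\right) - 304\right) - 1764} = \sqrt{\left(\left(3 \cdot 112 - 4357\right) - 304\right) - 1764} = \sqrt{\left(\left(336 - 4357\right) - 304\right) - 1764} = \sqrt{\left(-4021 - 304\right) - 1764} = \sqrt{-4325 - 1764} = \sqrt{-6089} = i \sqrt{6089}$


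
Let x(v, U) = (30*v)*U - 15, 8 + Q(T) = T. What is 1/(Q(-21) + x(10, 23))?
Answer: 1/6856 ≈ 0.00014586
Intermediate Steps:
Q(T) = -8 + T
x(v, U) = -15 + 30*U*v (x(v, U) = 30*U*v - 15 = -15 + 30*U*v)
1/(Q(-21) + x(10, 23)) = 1/((-8 - 21) + (-15 + 30*23*10)) = 1/(-29 + (-15 + 6900)) = 1/(-29 + 6885) = 1/6856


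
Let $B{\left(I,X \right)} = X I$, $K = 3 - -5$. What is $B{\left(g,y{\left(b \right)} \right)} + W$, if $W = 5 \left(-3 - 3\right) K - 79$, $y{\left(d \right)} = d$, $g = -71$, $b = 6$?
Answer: $-745$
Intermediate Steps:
$K = 8$ ($K = 3 + 5 = 8$)
$B{\left(I,X \right)} = I X$
$W = -319$ ($W = 5 \left(-3 - 3\right) 8 - 79 = 5 \left(-6\right) 8 - 79 = \left(-30\right) 8 - 79 = -240 - 79 = -319$)
$B{\left(g,y{\left(b \right)} \right)} + W = \left(-71\right) 6 - 319 = -426 - 319 = -745$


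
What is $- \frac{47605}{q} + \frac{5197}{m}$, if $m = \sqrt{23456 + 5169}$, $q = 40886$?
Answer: $- \frac{47605}{40886} + \frac{5197 \sqrt{1145}}{5725} \approx 29.553$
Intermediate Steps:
$m = 5 \sqrt{1145}$ ($m = \sqrt{28625} = 5 \sqrt{1145} \approx 169.19$)
$- \frac{47605}{q} + \frac{5197}{m} = - \frac{47605}{40886} + \frac{5197}{5 \sqrt{1145}} = \left(-47605\right) \frac{1}{40886} + 5197 \frac{\sqrt{1145}}{5725} = - \frac{47605}{40886} + \frac{5197 \sqrt{1145}}{5725}$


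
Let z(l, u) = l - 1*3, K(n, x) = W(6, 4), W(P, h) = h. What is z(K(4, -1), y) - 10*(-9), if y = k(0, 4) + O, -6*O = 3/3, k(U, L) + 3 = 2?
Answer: 91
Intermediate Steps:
k(U, L) = -1 (k(U, L) = -3 + 2 = -1)
K(n, x) = 4
O = -⅙ (O = -1/(2*3) = -⅙*1 = -⅙ ≈ -0.16667)
y = -7/6 (y = -1 - ⅙ = -7/6 ≈ -1.1667)
z(l, u) = -3 + l (z(l, u) = l - 3 = -3 + l)
z(K(4, -1), y) - 10*(-9) = (-3 + 4) - 10*(-9) = 1 + 90 = 91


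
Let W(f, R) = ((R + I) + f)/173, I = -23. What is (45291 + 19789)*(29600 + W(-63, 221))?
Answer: 333270449800/173 ≈ 1.9264e+9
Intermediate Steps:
W(f, R) = -23/173 + R/173 + f/173 (W(f, R) = ((R - 23) + f)/173 = ((-23 + R) + f)*(1/173) = (-23 + R + f)*(1/173) = -23/173 + R/173 + f/173)
(45291 + 19789)*(29600 + W(-63, 221)) = (45291 + 19789)*(29600 + (-23/173 + (1/173)*221 + (1/173)*(-63))) = 65080*(29600 + (-23/173 + 221/173 - 63/173)) = 65080*(29600 + 135/173) = 65080*(5120935/173) = 333270449800/173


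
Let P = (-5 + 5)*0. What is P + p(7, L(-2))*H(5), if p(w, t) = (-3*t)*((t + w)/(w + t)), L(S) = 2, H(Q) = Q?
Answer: -30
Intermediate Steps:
P = 0 (P = 0*0 = 0)
p(w, t) = -3*t (p(w, t) = (-3*t)*((t + w)/(t + w)) = -3*t*1 = -3*t)
P + p(7, L(-2))*H(5) = 0 - 3*2*5 = 0 - 6*5 = 0 - 30 = -30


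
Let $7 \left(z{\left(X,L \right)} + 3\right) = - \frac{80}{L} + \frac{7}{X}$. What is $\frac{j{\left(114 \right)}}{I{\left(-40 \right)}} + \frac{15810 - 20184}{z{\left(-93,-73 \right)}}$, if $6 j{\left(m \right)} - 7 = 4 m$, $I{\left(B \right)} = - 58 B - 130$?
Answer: $\frac{6828542029}{4455774} \approx 1532.5$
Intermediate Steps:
$I{\left(B \right)} = -130 - 58 B$
$z{\left(X,L \right)} = -3 + \frac{1}{X} - \frac{80}{7 L}$ ($z{\left(X,L \right)} = -3 + \frac{- \frac{80}{L} + \frac{7}{X}}{7} = -3 + \left(\frac{1}{X} - \frac{80}{7 L}\right) = -3 + \frac{1}{X} - \frac{80}{7 L}$)
$j{\left(m \right)} = \frac{7}{6} + \frac{2 m}{3}$ ($j{\left(m \right)} = \frac{7}{6} + \frac{4 m}{6} = \frac{7}{6} + \frac{2 m}{3}$)
$\frac{j{\left(114 \right)}}{I{\left(-40 \right)}} + \frac{15810 - 20184}{z{\left(-93,-73 \right)}} = \frac{\frac{7}{6} + \frac{2}{3} \cdot 114}{-130 - -2320} + \frac{15810 - 20184}{-3 + \frac{1}{-93} - \frac{80}{7 \left(-73\right)}} = \frac{\frac{7}{6} + 76}{-130 + 2320} - \frac{4374}{-3 - \frac{1}{93} - - \frac{80}{511}} = \frac{463}{6 \cdot 2190} - \frac{4374}{-3 - \frac{1}{93} + \frac{80}{511}} = \frac{463}{6} \cdot \frac{1}{2190} - \frac{4374}{- \frac{135640}{47523}} = \frac{463}{13140} - - \frac{103932801}{67820} = \frac{463}{13140} + \frac{103932801}{67820} = \frac{6828542029}{4455774}$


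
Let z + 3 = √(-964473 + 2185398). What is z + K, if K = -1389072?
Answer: -1389075 + 5*√48837 ≈ -1.3880e+6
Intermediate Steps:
z = -3 + 5*√48837 (z = -3 + √(-964473 + 2185398) = -3 + √1220925 = -3 + 5*√48837 ≈ 1102.0)
z + K = (-3 + 5*√48837) - 1389072 = -1389075 + 5*√48837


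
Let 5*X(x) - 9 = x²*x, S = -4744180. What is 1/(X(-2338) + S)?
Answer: -5/12803799363 ≈ -3.9051e-10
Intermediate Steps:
X(x) = 9/5 + x³/5 (X(x) = 9/5 + (x²*x)/5 = 9/5 + x³/5)
1/(X(-2338) + S) = 1/((9/5 + (⅕)*(-2338)³) - 4744180) = 1/((9/5 + (⅕)*(-12780078472)) - 4744180) = 1/((9/5 - 12780078472/5) - 4744180) = 1/(-12780078463/5 - 4744180) = 1/(-12803799363/5) = -5/12803799363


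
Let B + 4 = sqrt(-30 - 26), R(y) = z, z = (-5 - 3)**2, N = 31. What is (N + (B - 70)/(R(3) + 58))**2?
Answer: (1854 + I*sqrt(14))**2/3721 ≈ 923.76 + 3.7286*I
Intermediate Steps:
z = 64 (z = (-8)**2 = 64)
R(y) = 64
B = -4 + 2*I*sqrt(14) (B = -4 + sqrt(-30 - 26) = -4 + sqrt(-56) = -4 + 2*I*sqrt(14) ≈ -4.0 + 7.4833*I)
(N + (B - 70)/(R(3) + 58))**2 = (31 + ((-4 + 2*I*sqrt(14)) - 70)/(64 + 58))**2 = (31 + (-74 + 2*I*sqrt(14))/122)**2 = (31 + (-74 + 2*I*sqrt(14))*(1/122))**2 = (31 + (-37/61 + I*sqrt(14)/61))**2 = (1854/61 + I*sqrt(14)/61)**2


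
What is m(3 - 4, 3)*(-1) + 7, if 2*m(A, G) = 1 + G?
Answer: 5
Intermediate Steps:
m(A, G) = ½ + G/2 (m(A, G) = (1 + G)/2 = ½ + G/2)
m(3 - 4, 3)*(-1) + 7 = (½ + (½)*3)*(-1) + 7 = (½ + 3/2)*(-1) + 7 = 2*(-1) + 7 = -2 + 7 = 5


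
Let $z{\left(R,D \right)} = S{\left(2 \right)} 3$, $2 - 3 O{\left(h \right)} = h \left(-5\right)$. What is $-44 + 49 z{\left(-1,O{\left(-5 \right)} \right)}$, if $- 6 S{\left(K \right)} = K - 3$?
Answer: $- \frac{39}{2} \approx -19.5$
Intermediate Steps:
$S{\left(K \right)} = \frac{1}{2} - \frac{K}{6}$ ($S{\left(K \right)} = - \frac{K - 3}{6} = - \frac{-3 + K}{6} = \frac{1}{2} - \frac{K}{6}$)
$O{\left(h \right)} = \frac{2}{3} + \frac{5 h}{3}$ ($O{\left(h \right)} = \frac{2}{3} - \frac{h \left(-5\right)}{3} = \frac{2}{3} - \frac{\left(-5\right) h}{3} = \frac{2}{3} + \frac{5 h}{3}$)
$z{\left(R,D \right)} = \frac{1}{2}$ ($z{\left(R,D \right)} = \left(\frac{1}{2} - \frac{1}{3}\right) 3 = \frac{1}{6} \cdot 3 = \frac{1}{2}$)
$-44 + 49 z{\left(-1,O{\left(-5 \right)} \right)} = -44 + 49 \cdot \frac{1}{2} = -44 + \frac{49}{2} = - \frac{39}{2}$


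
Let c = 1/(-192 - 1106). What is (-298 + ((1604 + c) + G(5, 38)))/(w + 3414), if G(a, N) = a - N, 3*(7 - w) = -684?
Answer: 1652353/4736402 ≈ 0.34886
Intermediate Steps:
w = 235 (w = 7 - ⅓*(-684) = 7 + 228 = 235)
c = -1/1298 (c = 1/(-1298) = -1/1298 ≈ -0.00077042)
(-298 + ((1604 + c) + G(5, 38)))/(w + 3414) = (-298 + ((1604 - 1/1298) + (5 - 1*38)))/(235 + 3414) = (-298 + (2081991/1298 + (5 - 38)))/3649 = (-298 + (2081991/1298 - 33))*(1/3649) = (-298 + 2039157/1298)*(1/3649) = (1652353/1298)*(1/3649) = 1652353/4736402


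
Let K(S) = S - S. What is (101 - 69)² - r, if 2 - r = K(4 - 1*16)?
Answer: 1022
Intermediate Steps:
K(S) = 0
r = 2 (r = 2 - 1*0 = 2 + 0 = 2)
(101 - 69)² - r = (101 - 69)² - 1*2 = 32² - 2 = 1024 - 2 = 1022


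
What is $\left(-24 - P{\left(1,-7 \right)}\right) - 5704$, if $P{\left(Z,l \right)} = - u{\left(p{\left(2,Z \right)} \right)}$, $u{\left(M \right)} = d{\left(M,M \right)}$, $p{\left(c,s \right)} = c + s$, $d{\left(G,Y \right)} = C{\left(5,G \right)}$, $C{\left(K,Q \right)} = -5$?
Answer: $-5733$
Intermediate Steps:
$d{\left(G,Y \right)} = -5$
$u{\left(M \right)} = -5$
$P{\left(Z,l \right)} = 5$ ($P{\left(Z,l \right)} = \left(-1\right) \left(-5\right) = 5$)
$\left(-24 - P{\left(1,-7 \right)}\right) - 5704 = \left(-24 - 5\right) - 5704 = -29 - 5704 = -5733$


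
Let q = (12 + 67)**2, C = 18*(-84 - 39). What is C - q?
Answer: -8455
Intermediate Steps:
C = -2214 (C = 18*(-123) = -2214)
q = 6241 (q = 79**2 = 6241)
C - q = -2214 - 1*6241 = -2214 - 6241 = -8455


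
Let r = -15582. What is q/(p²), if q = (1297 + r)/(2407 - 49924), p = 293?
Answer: 14285/4079286933 ≈ 3.5018e-6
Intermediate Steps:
q = 14285/47517 (q = (1297 - 15582)/(2407 - 49924) = -14285/(-47517) = -14285*(-1/47517) = 14285/47517 ≈ 0.30063)
q/(p²) = 14285/(47517*(293²)) = (14285/47517)/85849 = (14285/47517)*(1/85849) = 14285/4079286933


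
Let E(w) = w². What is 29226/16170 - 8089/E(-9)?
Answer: -21405304/218295 ≈ -98.057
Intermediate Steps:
29226/16170 - 8089/E(-9) = 29226/16170 - 8089/((-9)²) = 29226*(1/16170) - 8089/81 = 4871/2695 - 8089*1/81 = 4871/2695 - 8089/81 = -21405304/218295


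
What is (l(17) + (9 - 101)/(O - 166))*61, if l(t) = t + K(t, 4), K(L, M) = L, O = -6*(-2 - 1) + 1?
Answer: 310490/147 ≈ 2112.2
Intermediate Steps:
O = 19 (O = -6*(-3) + 1 = 18 + 1 = 19)
l(t) = 2*t (l(t) = t + t = 2*t)
(l(17) + (9 - 101)/(O - 166))*61 = (2*17 + (9 - 101)/(19 - 166))*61 = (34 - 92/(-147))*61 = (34 - 92*(-1/147))*61 = (34 + 92/147)*61 = (5090/147)*61 = 310490/147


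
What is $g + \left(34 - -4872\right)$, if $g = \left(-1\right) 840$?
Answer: $4066$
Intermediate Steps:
$g = -840$
$g + \left(34 - -4872\right) = -840 + \left(34 - -4872\right) = -840 + \left(34 + 4872\right) = -840 + 4906 = 4066$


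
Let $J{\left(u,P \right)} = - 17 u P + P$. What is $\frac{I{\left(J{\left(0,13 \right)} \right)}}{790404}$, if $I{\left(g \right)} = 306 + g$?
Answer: $\frac{319}{790404} \approx 0.00040359$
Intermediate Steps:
$J{\left(u,P \right)} = P - 17 P u$ ($J{\left(u,P \right)} = - 17 P u + P = P - 17 P u$)
$\frac{I{\left(J{\left(0,13 \right)} \right)}}{790404} = \frac{306 + 13 \left(1 - 0\right)}{790404} = \left(306 + 13 \left(1 + 0\right)\right) \frac{1}{790404} = \left(306 + 13 \cdot 1\right) \frac{1}{790404} = \left(306 + 13\right) \frac{1}{790404} = 319 \cdot \frac{1}{790404} = \frac{319}{790404}$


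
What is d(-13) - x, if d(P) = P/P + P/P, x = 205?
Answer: -203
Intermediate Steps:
d(P) = 2 (d(P) = 1 + 1 = 2)
d(-13) - x = 2 - 1*205 = 2 - 205 = -203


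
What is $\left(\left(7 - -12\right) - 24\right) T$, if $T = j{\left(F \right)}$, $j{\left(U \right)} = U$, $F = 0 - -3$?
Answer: $-15$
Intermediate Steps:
$F = 3$ ($F = 0 + 3 = 3$)
$T = 3$
$\left(\left(7 - -12\right) - 24\right) T = \left(\left(7 - -12\right) - 24\right) 3 = \left(\left(7 + 12\right) - 24\right) 3 = \left(19 - 24\right) 3 = \left(-5\right) 3 = -15$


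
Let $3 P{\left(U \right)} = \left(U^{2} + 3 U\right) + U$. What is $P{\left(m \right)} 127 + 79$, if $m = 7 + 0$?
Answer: $\frac{10016}{3} \approx 3338.7$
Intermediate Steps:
$m = 7$
$P{\left(U \right)} = \frac{U^{2}}{3} + \frac{4 U}{3}$ ($P{\left(U \right)} = \frac{\left(U^{2} + 3 U\right) + U}{3} = \frac{U^{2} + 4 U}{3} = \frac{U^{2}}{3} + \frac{4 U}{3}$)
$P{\left(m \right)} 127 + 79 = \frac{1}{3} \cdot 7 \left(4 + 7\right) 127 + 79 = \frac{1}{3} \cdot 7 \cdot 11 \cdot 127 + 79 = \frac{77}{3} \cdot 127 + 79 = \frac{9779}{3} + 79 = \frac{10016}{3}$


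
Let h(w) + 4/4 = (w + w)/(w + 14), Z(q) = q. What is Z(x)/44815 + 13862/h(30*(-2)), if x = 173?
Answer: 14288193591/1658155 ≈ 8616.9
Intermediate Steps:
h(w) = -1 + 2*w/(14 + w) (h(w) = -1 + (w + w)/(w + 14) = -1 + (2*w)/(14 + w) = -1 + 2*w/(14 + w))
Z(x)/44815 + 13862/h(30*(-2)) = 173/44815 + 13862/(((-14 + 30*(-2))/(14 + 30*(-2)))) = 173*(1/44815) + 13862/(((-14 - 60)/(14 - 60))) = 173/44815 + 13862/((-74/(-46))) = 173/44815 + 13862/((-1/46*(-74))) = 173/44815 + 13862/(37/23) = 173/44815 + 13862*(23/37) = 173/44815 + 318826/37 = 14288193591/1658155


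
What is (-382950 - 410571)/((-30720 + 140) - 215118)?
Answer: 793521/245698 ≈ 3.2297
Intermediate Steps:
(-382950 - 410571)/((-30720 + 140) - 215118) = -793521/(-30580 - 215118) = -793521/(-245698) = -793521*(-1/245698) = 793521/245698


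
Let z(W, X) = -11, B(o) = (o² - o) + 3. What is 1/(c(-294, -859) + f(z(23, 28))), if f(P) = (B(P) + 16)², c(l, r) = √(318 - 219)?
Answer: 22801/519885502 - 3*√11/519885502 ≈ 4.3839e-5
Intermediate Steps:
B(o) = 3 + o² - o
c(l, r) = 3*√11 (c(l, r) = √99 = 3*√11)
f(P) = (19 + P² - P)² (f(P) = ((3 + P² - P) + 16)² = (19 + P² - P)²)
1/(c(-294, -859) + f(z(23, 28))) = 1/(3*√11 + (19 + (-11)² - 1*(-11))²) = 1/(3*√11 + (19 + 121 + 11)²) = 1/(3*√11 + 151²) = 1/(3*√11 + 22801) = 1/(22801 + 3*√11)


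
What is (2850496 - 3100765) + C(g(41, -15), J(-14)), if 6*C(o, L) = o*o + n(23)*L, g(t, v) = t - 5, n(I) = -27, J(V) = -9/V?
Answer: -7001565/28 ≈ -2.5006e+5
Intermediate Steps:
g(t, v) = -5 + t
C(o, L) = -9*L/2 + o**2/6 (C(o, L) = (o*o - 27*L)/6 = (o**2 - 27*L)/6 = -9*L/2 + o**2/6)
(2850496 - 3100765) + C(g(41, -15), J(-14)) = (2850496 - 3100765) + (-(-81)/(2*(-14)) + (-5 + 41)**2/6) = -250269 + (-(-81)*(-1)/(2*14) + (1/6)*36**2) = -250269 + (-9/2*9/14 + (1/6)*1296) = -250269 + (-81/28 + 216) = -250269 + 5967/28 = -7001565/28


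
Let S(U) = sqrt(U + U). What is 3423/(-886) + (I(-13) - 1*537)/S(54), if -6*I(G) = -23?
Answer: -3423/886 - 3199*sqrt(3)/108 ≈ -55.167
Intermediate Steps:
S(U) = sqrt(2)*sqrt(U) (S(U) = sqrt(2*U) = sqrt(2)*sqrt(U))
I(G) = 23/6 (I(G) = -1/6*(-23) = 23/6)
3423/(-886) + (I(-13) - 1*537)/S(54) = 3423/(-886) + (23/6 - 1*537)/((sqrt(2)*sqrt(54))) = 3423*(-1/886) + (23/6 - 537)/((sqrt(2)*(3*sqrt(6)))) = -3423/886 - 3199*sqrt(3)/18/6 = -3423/886 - 3199*sqrt(3)/108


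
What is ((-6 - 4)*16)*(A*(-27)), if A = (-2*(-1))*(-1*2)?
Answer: -17280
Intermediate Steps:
A = -4 (A = 2*(-2) = -4)
((-6 - 4)*16)*(A*(-27)) = ((-6 - 4)*16)*(-4*(-27)) = -10*16*108 = -160*108 = -17280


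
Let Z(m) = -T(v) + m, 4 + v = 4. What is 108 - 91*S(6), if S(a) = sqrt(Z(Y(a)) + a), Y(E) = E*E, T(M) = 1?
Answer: 108 - 91*sqrt(41) ≈ -474.68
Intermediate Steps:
v = 0 (v = -4 + 4 = 0)
Y(E) = E**2
Z(m) = -1 + m (Z(m) = -1*1 + m = -1 + m)
S(a) = sqrt(-1 + a + a**2) (S(a) = sqrt((-1 + a**2) + a) = sqrt(-1 + a + a**2))
108 - 91*S(6) = 108 - 91*sqrt(-1 + 6 + 6**2) = 108 - 91*sqrt(-1 + 6 + 36) = 108 - 91*sqrt(41)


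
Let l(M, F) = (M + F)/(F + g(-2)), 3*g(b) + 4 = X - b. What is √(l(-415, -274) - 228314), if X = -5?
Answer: I*√156905028131/829 ≈ 477.82*I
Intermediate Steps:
g(b) = -3 - b/3 (g(b) = -4/3 + (-5 - b)/3 = -4/3 + (-5/3 - b/3) = -3 - b/3)
l(M, F) = (F + M)/(-7/3 + F) (l(M, F) = (M + F)/(F + (-3 - ⅓*(-2))) = (F + M)/(F + (-3 + ⅔)) = (F + M)/(F - 7/3) = (F + M)/(-7/3 + F))
√(l(-415, -274) - 228314) = √(3*(-274 - 415)/(-7 + 3*(-274)) - 228314) = √(3*(-689)/(-7 - 822) - 228314) = √(3*(-689)/(-829) - 228314) = √(3*(-1/829)*(-689) - 228314) = √(2067/829 - 228314) = √(-189270239/829) = I*√156905028131/829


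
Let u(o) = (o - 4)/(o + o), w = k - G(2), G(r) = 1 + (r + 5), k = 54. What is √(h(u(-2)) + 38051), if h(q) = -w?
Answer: √38005 ≈ 194.95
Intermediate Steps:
G(r) = 6 + r (G(r) = 1 + (5 + r) = 6 + r)
w = 46 (w = 54 - (6 + 2) = 54 - 1*8 = 54 - 8 = 46)
u(o) = (-4 + o)/(2*o) (u(o) = (-4 + o)/((2*o)) = (-4 + o)*(1/(2*o)) = (-4 + o)/(2*o))
h(q) = -46 (h(q) = -1*46 = -46)
√(h(u(-2)) + 38051) = √(-46 + 38051) = √38005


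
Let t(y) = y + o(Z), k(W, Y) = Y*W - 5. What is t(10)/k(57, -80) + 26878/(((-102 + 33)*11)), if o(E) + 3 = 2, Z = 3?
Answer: -11154991/314985 ≈ -35.414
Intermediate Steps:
o(E) = -1 (o(E) = -3 + 2 = -1)
k(W, Y) = -5 + W*Y (k(W, Y) = W*Y - 5 = -5 + W*Y)
t(y) = -1 + y (t(y) = y - 1 = -1 + y)
t(10)/k(57, -80) + 26878/(((-102 + 33)*11)) = (-1 + 10)/(-5 + 57*(-80)) + 26878/(((-102 + 33)*11)) = 9/(-5 - 4560) + 26878/((-69*11)) = 9/(-4565) + 26878/(-759) = 9*(-1/4565) + 26878*(-1/759) = -9/4565 - 26878/759 = -11154991/314985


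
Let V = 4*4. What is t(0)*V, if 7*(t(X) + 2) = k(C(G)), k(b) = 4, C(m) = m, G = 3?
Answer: -160/7 ≈ -22.857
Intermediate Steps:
V = 16
t(X) = -10/7 (t(X) = -2 + (⅐)*4 = -2 + 4/7 = -10/7)
t(0)*V = -10/7*16 = -160/7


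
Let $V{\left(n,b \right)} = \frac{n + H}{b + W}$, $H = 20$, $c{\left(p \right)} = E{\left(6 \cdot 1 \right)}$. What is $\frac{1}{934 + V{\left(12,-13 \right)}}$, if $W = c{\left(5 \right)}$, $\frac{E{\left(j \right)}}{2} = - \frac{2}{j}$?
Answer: $\frac{41}{38198} \approx 0.0010734$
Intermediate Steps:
$E{\left(j \right)} = - \frac{4}{j}$ ($E{\left(j \right)} = 2 \left(- \frac{2}{j}\right) = - \frac{4}{j}$)
$c{\left(p \right)} = - \frac{2}{3}$ ($c{\left(p \right)} = - \frac{4}{6 \cdot 1} = - \frac{4}{6} = \left(-4\right) \frac{1}{6} = - \frac{2}{3}$)
$W = - \frac{2}{3} \approx -0.66667$
$V{\left(n,b \right)} = \frac{20 + n}{- \frac{2}{3} + b}$ ($V{\left(n,b \right)} = \frac{n + 20}{b - \frac{2}{3}} = \frac{20 + n}{- \frac{2}{3} + b}$)
$\frac{1}{934 + V{\left(12,-13 \right)}} = \frac{1}{934 + \frac{3 \left(20 + 12\right)}{-2 + 3 \left(-13\right)}} = \frac{1}{934 + 3 \frac{1}{-2 - 39} \cdot 32} = \frac{1}{934 + 3 \frac{1}{-41} \cdot 32} = \frac{1}{934 + 3 \left(- \frac{1}{41}\right) 32} = \frac{1}{934 - \frac{96}{41}} = \frac{1}{\frac{38198}{41}} = \frac{41}{38198}$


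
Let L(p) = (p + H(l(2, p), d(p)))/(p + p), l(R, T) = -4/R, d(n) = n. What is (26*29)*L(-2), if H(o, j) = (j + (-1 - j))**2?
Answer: 377/2 ≈ 188.50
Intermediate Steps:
H(o, j) = 1 (H(o, j) = (-1)**2 = 1)
L(p) = (1 + p)/(2*p) (L(p) = (p + 1)/(p + p) = (1 + p)/((2*p)) = (1 + p)*(1/(2*p)) = (1 + p)/(2*p))
(26*29)*L(-2) = (26*29)*((1/2)*(1 - 2)/(-2)) = 754*((1/2)*(-1/2)*(-1)) = 754*(1/4) = 377/2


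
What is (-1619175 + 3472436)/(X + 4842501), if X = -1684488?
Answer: 1853261/3158013 ≈ 0.58684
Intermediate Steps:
(-1619175 + 3472436)/(X + 4842501) = (-1619175 + 3472436)/(-1684488 + 4842501) = 1853261/3158013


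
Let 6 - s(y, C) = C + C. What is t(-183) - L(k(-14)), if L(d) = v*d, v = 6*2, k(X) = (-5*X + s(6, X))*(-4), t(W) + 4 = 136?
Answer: 5124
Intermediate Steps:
t(W) = 132 (t(W) = -4 + 136 = 132)
s(y, C) = 6 - 2*C (s(y, C) = 6 - (C + C) = 6 - 2*C)
k(X) = -24 + 28*X (k(X) = (-5*X + (6 - 2*X))*(-4) = (6 - 7*X)*(-4) = -24 + 28*X)
v = 12
L(d) = 12*d
t(-183) - L(k(-14)) = 132 - 12*(-24 + 28*(-14)) = 132 - 12*(-24 - 392) = 132 - 12*(-416) = 132 - 1*(-4992) = 132 + 4992 = 5124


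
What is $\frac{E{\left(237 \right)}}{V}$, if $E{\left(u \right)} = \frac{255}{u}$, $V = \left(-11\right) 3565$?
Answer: $- \frac{17}{619597} \approx -2.7437 \cdot 10^{-5}$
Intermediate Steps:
$V = -39215$
$\frac{E{\left(237 \right)}}{V} = \frac{255 \cdot \frac{1}{237}}{-39215} = 255 \cdot \frac{1}{237} \left(- \frac{1}{39215}\right) = \frac{85}{79} \left(- \frac{1}{39215}\right) = - \frac{17}{619597}$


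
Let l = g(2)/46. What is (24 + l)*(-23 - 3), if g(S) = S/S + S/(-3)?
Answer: -43069/69 ≈ -624.19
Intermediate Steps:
g(S) = 1 - S/3 (g(S) = 1 + S*(-1/3) = 1 - S/3)
l = 1/138 (l = (1 - 1/3*2)/46 = (1 - 2/3)*(1/46) = (1/3)*(1/46) = 1/138 ≈ 0.0072464)
(24 + l)*(-23 - 3) = (24 + 1/138)*(-23 - 3) = (3313/138)*(-26) = -43069/69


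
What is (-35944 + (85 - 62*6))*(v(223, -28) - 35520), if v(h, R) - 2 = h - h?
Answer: 1286852658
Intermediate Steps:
v(h, R) = 2 (v(h, R) = 2 + (h - h) = 2 + 0 = 2)
(-35944 + (85 - 62*6))*(v(223, -28) - 35520) = (-35944 + (85 - 62*6))*(2 - 35520) = (-35944 + (85 - 372))*(-35518) = (-35944 - 287)*(-35518) = -36231*(-35518) = 1286852658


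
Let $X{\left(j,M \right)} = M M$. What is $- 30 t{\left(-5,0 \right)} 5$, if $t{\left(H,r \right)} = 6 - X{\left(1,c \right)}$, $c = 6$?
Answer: $4500$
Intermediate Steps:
$X{\left(j,M \right)} = M^{2}$
$t{\left(H,r \right)} = -30$ ($t{\left(H,r \right)} = 6 - 6^{2} = 6 - 36 = -30$)
$- 30 t{\left(-5,0 \right)} 5 = \left(-30\right) \left(-30\right) 5 = 900 \cdot 5 = 4500$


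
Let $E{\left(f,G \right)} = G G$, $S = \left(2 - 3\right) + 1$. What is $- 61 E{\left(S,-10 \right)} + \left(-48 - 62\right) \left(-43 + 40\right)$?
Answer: $-5770$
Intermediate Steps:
$S = 0$ ($S = -1 + 1 = 0$)
$E{\left(f,G \right)} = G^{2}$
$- 61 E{\left(S,-10 \right)} + \left(-48 - 62\right) \left(-43 + 40\right) = - 61 \left(-10\right)^{2} + \left(-48 - 62\right) \left(-43 + 40\right) = \left(-61\right) 100 - -330 = -6100 + 330 = -5770$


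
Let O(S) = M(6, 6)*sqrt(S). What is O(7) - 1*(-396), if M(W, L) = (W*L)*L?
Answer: 396 + 216*sqrt(7) ≈ 967.48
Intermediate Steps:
M(W, L) = W*L**2 (M(W, L) = (L*W)*L = W*L**2)
O(S) = 216*sqrt(S) (O(S) = (6*6**2)*sqrt(S) = (6*36)*sqrt(S) = 216*sqrt(S))
O(7) - 1*(-396) = 216*sqrt(7) - 1*(-396) = 216*sqrt(7) + 396 = 396 + 216*sqrt(7)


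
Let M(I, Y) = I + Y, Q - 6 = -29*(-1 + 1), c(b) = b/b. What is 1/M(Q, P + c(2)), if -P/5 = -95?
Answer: 1/482 ≈ 0.0020747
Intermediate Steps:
P = 475 (P = -5*(-95) = 475)
c(b) = 1
Q = 6 (Q = 6 - 29*(-1 + 1) = 6 - 29*0 = 6 + 0 = 6)
1/M(Q, P + c(2)) = 1/(6 + (475 + 1)) = 1/(6 + 476) = 1/482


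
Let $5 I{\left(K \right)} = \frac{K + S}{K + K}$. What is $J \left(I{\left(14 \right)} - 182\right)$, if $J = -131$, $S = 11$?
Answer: $\frac{666921}{28} \approx 23819.0$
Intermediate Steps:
$I{\left(K \right)} = \frac{11 + K}{10 K}$ ($I{\left(K \right)} = \frac{\left(K + 11\right) \frac{1}{K + K}}{5} = \frac{\left(11 + K\right) \frac{1}{2 K}}{5} = \frac{\frac{1}{2} \frac{1}{K} \left(11 + K\right)}{5} = \frac{11 + K}{10 K}$)
$J \left(I{\left(14 \right)} - 182\right) = - 131 \left(\frac{11 + 14}{10 \cdot 14} - 182\right) = - 131 \left(\frac{1}{10} \cdot \frac{1}{14} \cdot 25 - 182\right) = - 131 \left(\frac{5}{28} - 182\right) = \left(-131\right) \left(- \frac{5091}{28}\right) = \frac{666921}{28}$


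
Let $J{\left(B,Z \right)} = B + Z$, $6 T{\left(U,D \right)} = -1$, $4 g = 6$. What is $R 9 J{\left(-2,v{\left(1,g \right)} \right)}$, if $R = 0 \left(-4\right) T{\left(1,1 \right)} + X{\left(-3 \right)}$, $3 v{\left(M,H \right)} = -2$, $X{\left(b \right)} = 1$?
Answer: $-24$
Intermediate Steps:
$g = \frac{3}{2}$ ($g = \frac{1}{4} \cdot 6 = \frac{3}{2} \approx 1.5$)
$T{\left(U,D \right)} = - \frac{1}{6}$ ($T{\left(U,D \right)} = \frac{1}{6} \left(-1\right) = - \frac{1}{6}$)
$v{\left(M,H \right)} = - \frac{2}{3}$ ($v{\left(M,H \right)} = \frac{1}{3} \left(-2\right) = - \frac{2}{3}$)
$R = 1$ ($R = 0 \left(-4\right) \left(- \frac{1}{6}\right) + 1 = 0 \left(- \frac{1}{6}\right) + 1 = 0 + 1 = 1$)
$R 9 J{\left(-2,v{\left(1,g \right)} \right)} = 1 \cdot 9 \left(-2 - \frac{2}{3}\right) = 9 \left(- \frac{8}{3}\right) = -24$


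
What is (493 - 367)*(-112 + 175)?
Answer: 7938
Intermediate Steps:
(493 - 367)*(-112 + 175) = 126*63 = 7938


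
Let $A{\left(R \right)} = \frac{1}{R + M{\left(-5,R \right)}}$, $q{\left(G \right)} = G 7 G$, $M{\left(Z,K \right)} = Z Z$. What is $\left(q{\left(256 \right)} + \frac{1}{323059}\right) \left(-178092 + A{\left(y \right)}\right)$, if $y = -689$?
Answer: $- \frac{17525576352174007841}{214511176} \approx -8.17 \cdot 10^{10}$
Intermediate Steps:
$M{\left(Z,K \right)} = Z^{2}$
$q{\left(G \right)} = 7 G^{2}$ ($q{\left(G \right)} = 7 G G = 7 G^{2}$)
$A{\left(R \right)} = \frac{1}{25 + R}$ ($A{\left(R \right)} = \frac{1}{R + \left(-5\right)^{2}} = \frac{1}{R + 25} = \frac{1}{25 + R}$)
$\left(q{\left(256 \right)} + \frac{1}{323059}\right) \left(-178092 + A{\left(y \right)}\right) = \left(7 \cdot 256^{2} + \frac{1}{323059}\right) \left(-178092 + \frac{1}{25 - 689}\right) = \left(7 \cdot 65536 + \frac{1}{323059}\right) \left(-178092 + \frac{1}{-664}\right) = \left(458752 + \frac{1}{323059}\right) \left(-178092 - \frac{1}{664}\right) = \frac{148203962369}{323059} \left(- \frac{118253089}{664}\right) = - \frac{17525576352174007841}{214511176}$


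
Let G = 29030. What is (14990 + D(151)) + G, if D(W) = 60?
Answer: 44080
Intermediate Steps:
(14990 + D(151)) + G = (14990 + 60) + 29030 = 15050 + 29030 = 44080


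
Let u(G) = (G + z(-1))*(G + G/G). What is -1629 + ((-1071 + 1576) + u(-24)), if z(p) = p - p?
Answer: -572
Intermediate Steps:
z(p) = 0
u(G) = G*(1 + G) (u(G) = (G + 0)*(G + G/G) = G*(G + 1) = G*(1 + G))
-1629 + ((-1071 + 1576) + u(-24)) = -1629 + ((-1071 + 1576) - 24*(1 - 24)) = -1629 + (505 - 24*(-23)) = -1629 + (505 + 552) = -1629 + 1057 = -572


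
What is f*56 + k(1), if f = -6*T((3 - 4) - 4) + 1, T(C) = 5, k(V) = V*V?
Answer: -1623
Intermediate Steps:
k(V) = V²
f = -29 (f = -6*5 + 1 = -30 + 1 = -29)
f*56 + k(1) = -29*56 + 1² = -1624 + 1 = -1623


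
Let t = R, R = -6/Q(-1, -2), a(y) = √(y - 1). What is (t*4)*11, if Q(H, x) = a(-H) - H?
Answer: -264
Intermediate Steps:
a(y) = √(-1 + y)
Q(H, x) = √(-1 - H) - H
R = -6 (R = -6/(√(-1 - 1*(-1)) - 1*(-1)) = -6/(√(-1 + 1) + 1) = -6/(√0 + 1) = -6/(0 + 1) = -6/1 = -6*1 = -6)
t = -6
(t*4)*11 = -6*4*11 = -24*11 = -264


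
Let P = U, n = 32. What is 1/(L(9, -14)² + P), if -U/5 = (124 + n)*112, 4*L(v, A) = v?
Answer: -16/1397679 ≈ -1.1448e-5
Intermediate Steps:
L(v, A) = v/4
U = -87360 (U = -5*(124 + 32)*112 = -780*112 = -5*17472 = -87360)
P = -87360
1/(L(9, -14)² + P) = 1/(((¼)*9)² - 87360) = 1/((9/4)² - 87360) = 1/(81/16 - 87360) = 1/(-1397679/16) = -16/1397679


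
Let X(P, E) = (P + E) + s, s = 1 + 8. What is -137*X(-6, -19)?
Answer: 2192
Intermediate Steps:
s = 9
X(P, E) = 9 + E + P (X(P, E) = (P + E) + 9 = (E + P) + 9 = 9 + E + P)
-137*X(-6, -19) = -137*(9 - 19 - 6) = -137*(-16) = 2192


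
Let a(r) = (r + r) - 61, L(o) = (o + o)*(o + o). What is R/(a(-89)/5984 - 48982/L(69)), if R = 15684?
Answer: -446834399616/74414951 ≈ -6004.6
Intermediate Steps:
L(o) = 4*o² (L(o) = (2*o)*(2*o) = 4*o²)
a(r) = -61 + 2*r (a(r) = 2*r - 61 = -61 + 2*r)
R/(a(-89)/5984 - 48982/L(69)) = 15684/((-61 + 2*(-89))/5984 - 48982/(4*69²)) = 15684/((-61 - 178)*(1/5984) - 48982/(4*4761)) = 15684/(-239*1/5984 - 48982/19044) = 15684/(-239/5984 - 48982*1/19044) = 15684/(-239/5984 - 24491/9522) = 15684/(-74414951/28489824) = 15684*(-28489824/74414951) = -446834399616/74414951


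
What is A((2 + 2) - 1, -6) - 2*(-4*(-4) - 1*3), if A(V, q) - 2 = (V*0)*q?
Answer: -24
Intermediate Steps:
A(V, q) = 2 (A(V, q) = 2 + (V*0)*q = 2 + 0*q = 2 + 0 = 2)
A((2 + 2) - 1, -6) - 2*(-4*(-4) - 1*3) = 2 - 2*(-4*(-4) - 1*3) = 2 - 2*(16 - 3) = 2 - 2*13 = 2 - 26 = -24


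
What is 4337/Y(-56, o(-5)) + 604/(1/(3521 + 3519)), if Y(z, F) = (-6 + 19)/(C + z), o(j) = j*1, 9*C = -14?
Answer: 495256154/117 ≈ 4.2330e+6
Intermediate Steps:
C = -14/9 (C = (1/9)*(-14) = -14/9 ≈ -1.5556)
o(j) = j
Y(z, F) = 13/(-14/9 + z) (Y(z, F) = (-6 + 19)/(-14/9 + z) = 13/(-14/9 + z))
4337/Y(-56, o(-5)) + 604/(1/(3521 + 3519)) = 4337/((117/(-14 + 9*(-56)))) + 604/(1/(3521 + 3519)) = 4337/((117/(-14 - 504))) + 604/(1/7040) = 4337/((117/(-518))) + 604/(1/7040) = 4337/((117*(-1/518))) + 604*7040 = 4337/(-117/518) + 4252160 = 4337*(-518/117) + 4252160 = -2246566/117 + 4252160 = 495256154/117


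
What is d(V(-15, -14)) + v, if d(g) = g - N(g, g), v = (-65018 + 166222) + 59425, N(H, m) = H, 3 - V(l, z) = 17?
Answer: 160629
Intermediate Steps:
V(l, z) = -14 (V(l, z) = 3 - 1*17 = 3 - 17 = -14)
v = 160629 (v = 101204 + 59425 = 160629)
d(g) = 0 (d(g) = g - g = 0)
d(V(-15, -14)) + v = 0 + 160629 = 160629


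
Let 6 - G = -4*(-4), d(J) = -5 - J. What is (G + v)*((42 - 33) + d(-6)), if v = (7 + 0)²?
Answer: 390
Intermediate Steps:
v = 49 (v = 7² = 49)
G = -10 (G = 6 - (-4)*(-4) = 6 - 1*16 = 6 - 16 = -10)
(G + v)*((42 - 33) + d(-6)) = (-10 + 49)*((42 - 33) + (-5 - 1*(-6))) = 39*(9 + (-5 + 6)) = 39*(9 + 1) = 39*10 = 390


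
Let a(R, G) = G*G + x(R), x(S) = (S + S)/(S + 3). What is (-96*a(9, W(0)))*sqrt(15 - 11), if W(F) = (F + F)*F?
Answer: -288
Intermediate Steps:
x(S) = 2*S/(3 + S) (x(S) = (2*S)/(3 + S) = 2*S/(3 + S))
W(F) = 2*F**2 (W(F) = (2*F)*F = 2*F**2)
a(R, G) = G**2 + 2*R/(3 + R) (a(R, G) = G*G + 2*R/(3 + R) = G**2 + 2*R/(3 + R))
(-96*a(9, W(0)))*sqrt(15 - 11) = (-96*(2*9 + (2*0**2)**2*(3 + 9))/(3 + 9))*sqrt(15 - 11) = (-96*(18 + (2*0)**2*12)/12)*sqrt(4) = -8*(18 + 0**2*12)*2 = -8*(18 + 0*12)*2 = -8*(18 + 0)*2 = -8*18*2 = -96*3/2*2 = -144*2 = -288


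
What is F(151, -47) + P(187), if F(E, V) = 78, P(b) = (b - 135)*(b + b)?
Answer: 19526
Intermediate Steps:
P(b) = 2*b*(-135 + b) (P(b) = (-135 + b)*(2*b) = 2*b*(-135 + b))
F(151, -47) + P(187) = 78 + 2*187*(-135 + 187) = 78 + 2*187*52 = 78 + 19448 = 19526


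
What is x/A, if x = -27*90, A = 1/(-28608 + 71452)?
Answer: -104110920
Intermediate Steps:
A = 1/42844 ≈ 2.3340e-5
x = -2430
x/A = -2430/1/42844 = -2430*42844 = -104110920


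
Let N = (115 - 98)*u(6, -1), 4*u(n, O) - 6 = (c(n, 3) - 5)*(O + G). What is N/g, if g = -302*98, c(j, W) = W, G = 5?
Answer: 17/59192 ≈ 0.00028720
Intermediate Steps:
u(n, O) = -1 - O/2 (u(n, O) = 3/2 + ((3 - 5)*(O + 5))/4 = 3/2 + (-2*(5 + O))/4 = 3/2 + (-10 - 2*O)/4 = 3/2 + (-5/2 - O/2) = -1 - O/2)
g = -29596
N = -17/2 (N = (115 - 98)*(-1 - ½*(-1)) = 17*(-1 + ½) = 17*(-½) = -17/2 ≈ -8.5000)
N/g = -17/2/(-29596) = -17/2*(-1/29596) = 17/59192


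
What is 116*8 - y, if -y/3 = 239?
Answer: 1645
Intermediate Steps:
y = -717 (y = -3*239 = -717)
116*8 - y = 116*8 - 1*(-717) = 928 + 717 = 1645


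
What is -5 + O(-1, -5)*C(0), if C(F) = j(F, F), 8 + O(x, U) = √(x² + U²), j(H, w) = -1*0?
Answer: -5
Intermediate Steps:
j(H, w) = 0
O(x, U) = -8 + √(U² + x²) (O(x, U) = -8 + √(x² + U²) = -8 + √(U² + x²))
C(F) = 0
-5 + O(-1, -5)*C(0) = -5 + (-8 + √((-5)² + (-1)²))*0 = -5 + (-8 + √(25 + 1))*0 = -5 + (-8 + √26)*0 = -5 + 0 = -5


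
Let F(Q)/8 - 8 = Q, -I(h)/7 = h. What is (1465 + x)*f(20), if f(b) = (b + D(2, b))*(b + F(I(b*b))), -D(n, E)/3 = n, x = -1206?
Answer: -80917816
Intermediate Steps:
I(h) = -7*h
D(n, E) = -3*n
F(Q) = 64 + 8*Q
f(b) = (-6 + b)*(64 + b - 56*b²) (f(b) = (b - 3*2)*(b + (64 + 8*(-7*b*b))) = (b - 6)*(b + (64 + 8*(-7*b²))) = (-6 + b)*(b + (64 - 56*b²)) = (-6 + b)*(64 + b - 56*b²))
(1465 + x)*f(20) = (1465 - 1206)*(-384 - 56*20³ + 58*20 + 337*20²) = 259*(-384 - 56*8000 + 1160 + 337*400) = 259*(-384 - 448000 + 1160 + 134800) = 259*(-312424) = -80917816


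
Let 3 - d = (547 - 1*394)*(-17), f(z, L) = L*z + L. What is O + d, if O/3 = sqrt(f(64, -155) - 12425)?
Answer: 2604 + 450*I ≈ 2604.0 + 450.0*I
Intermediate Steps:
f(z, L) = L + L*z
d = 2604 (d = 3 - (547 - 1*394)*(-17) = 3 - (547 - 394)*(-17) = 3 - 153*(-17) = 3 - 1*(-2601) = 3 + 2601 = 2604)
O = 450*I (O = 3*sqrt(-155*(1 + 64) - 12425) = 3*sqrt(-155*65 - 12425) = 3*sqrt(-10075 - 12425) = 3*sqrt(-22500) = 3*(150*I) = 450*I ≈ 450.0*I)
O + d = 450*I + 2604 = 2604 + 450*I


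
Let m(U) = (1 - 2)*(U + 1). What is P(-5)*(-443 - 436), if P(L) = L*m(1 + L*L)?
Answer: -118665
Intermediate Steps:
m(U) = -1 - U (m(U) = -(1 + U) = -1 - U)
P(L) = L*(-2 - L**2) (P(L) = L*(-1 - (1 + L*L)) = L*(-1 - (1 + L**2)) = L*(-1 + (-1 - L**2)) = L*(-2 - L**2))
P(-5)*(-443 - 436) = (-1*(-5)*(2 + (-5)**2))*(-443 - 436) = -1*(-5)*(2 + 25)*(-879) = -1*(-5)*27*(-879) = 135*(-879) = -118665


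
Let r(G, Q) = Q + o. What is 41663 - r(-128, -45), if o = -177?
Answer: 41885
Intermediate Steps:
r(G, Q) = -177 + Q (r(G, Q) = Q - 177 = -177 + Q)
41663 - r(-128, -45) = 41663 - (-177 - 45) = 41663 - 1*(-222) = 41663 + 222 = 41885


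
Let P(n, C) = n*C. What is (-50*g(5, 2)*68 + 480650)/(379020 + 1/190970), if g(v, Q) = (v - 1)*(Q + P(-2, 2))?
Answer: 96984114500/72381449401 ≈ 1.3399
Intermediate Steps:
P(n, C) = C*n
g(v, Q) = (-1 + v)*(-4 + Q) (g(v, Q) = (v - 1)*(Q + 2*(-2)) = (-1 + v)*(Q - 4) = (-1 + v)*(-4 + Q))
(-50*g(5, 2)*68 + 480650)/(379020 + 1/190970) = (-50*(4 - 1*2 - 4*5 + 2*5)*68 + 480650)/(379020 + 1/190970) = (-50*(4 - 2 - 20 + 10)*68 + 480650)/(379020 + 1/190970) = (-50*(-8)*68 + 480650)/(72381449401/190970) = (400*68 + 480650)*(190970/72381449401) = (27200 + 480650)*(190970/72381449401) = 507850*(190970/72381449401) = 96984114500/72381449401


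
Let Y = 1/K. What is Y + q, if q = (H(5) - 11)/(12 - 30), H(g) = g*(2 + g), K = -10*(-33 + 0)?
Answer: -439/330 ≈ -1.3303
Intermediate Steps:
K = 330 (K = -10*(-33) = 330)
Y = 1/330 ≈ 0.0030303
q = -4/3 (q = (5*(2 + 5) - 11)/(12 - 30) = (5*7 - 11)/(-18) = -(35 - 11)/18 = -1/18*24 = -4/3 ≈ -1.3333)
Y + q = 1/330 - 4/3 = -439/330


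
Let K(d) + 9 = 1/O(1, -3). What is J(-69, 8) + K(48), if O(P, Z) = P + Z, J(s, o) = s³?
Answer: -657037/2 ≈ -3.2852e+5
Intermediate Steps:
K(d) = -19/2 (K(d) = -9 + 1/(1 - 3) = -9 + 1/(-2) = -9 - ½ = -19/2)
J(-69, 8) + K(48) = (-69)³ - 19/2 = -328509 - 19/2 = -657037/2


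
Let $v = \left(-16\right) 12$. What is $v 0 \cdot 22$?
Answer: $0$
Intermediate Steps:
$v = -192$
$v 0 \cdot 22 = - 192 \cdot 0 \cdot 22 = \left(-192\right) 0 = 0$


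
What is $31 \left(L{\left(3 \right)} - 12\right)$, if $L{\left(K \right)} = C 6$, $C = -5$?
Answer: $-1302$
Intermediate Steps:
$L{\left(K \right)} = -30$ ($L{\left(K \right)} = \left(-5\right) 6 = -30$)
$31 \left(L{\left(3 \right)} - 12\right) = 31 \left(-30 - 12\right) = 31 \left(-42\right) = -1302$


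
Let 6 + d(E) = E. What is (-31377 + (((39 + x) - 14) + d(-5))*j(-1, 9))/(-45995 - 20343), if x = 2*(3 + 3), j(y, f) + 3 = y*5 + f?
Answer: 31351/66338 ≈ 0.47259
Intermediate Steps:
j(y, f) = -3 + f + 5*y (j(y, f) = -3 + (y*5 + f) = -3 + (5*y + f) = -3 + (f + 5*y) = -3 + f + 5*y)
d(E) = -6 + E
x = 12 (x = 2*6 = 12)
(-31377 + (((39 + x) - 14) + d(-5))*j(-1, 9))/(-45995 - 20343) = (-31377 + (((39 + 12) - 14) + (-6 - 5))*(-3 + 9 + 5*(-1)))/(-45995 - 20343) = (-31377 + ((51 - 14) - 11)*(-3 + 9 - 5))/(-66338) = (-31377 + (37 - 11)*1)*(-1/66338) = (-31377 + 26*1)*(-1/66338) = (-31377 + 26)*(-1/66338) = -31351*(-1/66338) = 31351/66338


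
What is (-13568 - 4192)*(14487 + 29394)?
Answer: -779326560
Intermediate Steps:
(-13568 - 4192)*(14487 + 29394) = -17760*43881 = -779326560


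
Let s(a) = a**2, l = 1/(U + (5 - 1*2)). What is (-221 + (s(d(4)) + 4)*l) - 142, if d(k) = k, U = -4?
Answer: -383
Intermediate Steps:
l = -1 (l = 1/(-4 + (5 - 1*2)) = 1/(-4 + (5 - 2)) = 1/(-4 + 3) = 1/(-1) = -1)
(-221 + (s(d(4)) + 4)*l) - 142 = (-221 + (4**2 + 4)*(-1)) - 142 = (-221 + (16 + 4)*(-1)) - 142 = (-221 + 20*(-1)) - 142 = (-221 - 20) - 142 = -241 - 142 = -383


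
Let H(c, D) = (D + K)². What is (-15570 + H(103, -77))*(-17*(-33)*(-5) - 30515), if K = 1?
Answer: 326336080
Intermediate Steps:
H(c, D) = (1 + D)² (H(c, D) = (D + 1)² = (1 + D)²)
(-15570 + H(103, -77))*(-17*(-33)*(-5) - 30515) = (-15570 + (1 - 77)²)*(-17*(-33)*(-5) - 30515) = (-15570 + (-76)²)*(561*(-5) - 30515) = (-15570 + 5776)*(-2805 - 30515) = -9794*(-33320) = 326336080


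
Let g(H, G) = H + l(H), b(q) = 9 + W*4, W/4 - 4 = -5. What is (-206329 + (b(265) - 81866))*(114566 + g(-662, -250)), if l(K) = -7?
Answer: -32825343194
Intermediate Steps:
W = -4 (W = 16 + 4*(-5) = 16 - 20 = -4)
b(q) = -7 (b(q) = 9 - 4*4 = 9 - 16 = -7)
g(H, G) = -7 + H (g(H, G) = H - 7 = -7 + H)
(-206329 + (b(265) - 81866))*(114566 + g(-662, -250)) = (-206329 + (-7 - 81866))*(114566 + (-7 - 662)) = (-206329 - 81873)*(114566 - 669) = -288202*113897 = -32825343194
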